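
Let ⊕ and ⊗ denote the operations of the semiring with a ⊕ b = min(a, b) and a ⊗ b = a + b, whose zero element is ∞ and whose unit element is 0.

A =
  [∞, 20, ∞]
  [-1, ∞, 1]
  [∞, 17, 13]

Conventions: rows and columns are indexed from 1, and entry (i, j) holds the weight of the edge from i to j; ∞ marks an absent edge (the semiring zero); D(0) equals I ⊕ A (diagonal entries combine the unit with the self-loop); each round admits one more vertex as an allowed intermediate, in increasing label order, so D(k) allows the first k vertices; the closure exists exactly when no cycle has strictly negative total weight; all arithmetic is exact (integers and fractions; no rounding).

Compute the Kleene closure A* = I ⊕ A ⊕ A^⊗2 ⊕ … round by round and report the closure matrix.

D(0):
  [0, 20, ∞]
  [-1, 0, 1]
  [∞, 17, 0]
D(1):
  [0, 20, ∞]
  [-1, 0, 1]
  [∞, 17, 0]
D(2):
  [0, 20, 21]
  [-1, 0, 1]
  [16, 17, 0]
D(3):
  [0, 20, 21]
  [-1, 0, 1]
  [16, 17, 0]
Answer: A* = [[0, 20, 21], [-1, 0, 1], [16, 17, 0]]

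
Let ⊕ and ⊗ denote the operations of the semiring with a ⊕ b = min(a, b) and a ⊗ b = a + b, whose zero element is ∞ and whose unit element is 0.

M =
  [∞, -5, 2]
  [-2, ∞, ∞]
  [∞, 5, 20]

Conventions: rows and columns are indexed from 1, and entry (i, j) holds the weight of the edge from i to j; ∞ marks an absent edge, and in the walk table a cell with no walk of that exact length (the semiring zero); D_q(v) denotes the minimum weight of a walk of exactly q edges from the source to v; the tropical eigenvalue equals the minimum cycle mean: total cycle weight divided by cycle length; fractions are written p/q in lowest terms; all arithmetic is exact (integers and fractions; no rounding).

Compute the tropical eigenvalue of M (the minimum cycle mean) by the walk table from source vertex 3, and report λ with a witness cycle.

q=0: [∞, ∞, 0]
q=1: [∞, 5, 20]
q=2: [3, 25, 40]
q=3: [23, -2, 5]
Optimal cycle mean attained by: cycle 1->2->1, total (-5) + (-2), length 2.
Answer: λ = -7/2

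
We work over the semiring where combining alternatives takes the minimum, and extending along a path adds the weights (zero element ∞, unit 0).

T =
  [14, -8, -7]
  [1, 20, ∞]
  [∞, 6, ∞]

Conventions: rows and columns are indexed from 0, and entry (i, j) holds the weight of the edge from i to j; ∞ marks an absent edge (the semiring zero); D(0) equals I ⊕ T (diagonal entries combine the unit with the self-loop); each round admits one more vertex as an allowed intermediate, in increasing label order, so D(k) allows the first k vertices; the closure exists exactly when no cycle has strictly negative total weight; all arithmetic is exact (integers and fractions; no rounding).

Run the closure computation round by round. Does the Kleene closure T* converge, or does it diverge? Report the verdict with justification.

D(0):
  [0, -8, -7]
  [1, 0, ∞]
  [∞, 6, 0]
Detection: at round 1, diagonal entry (1, 1) turns strictly negative.
Key observation: the cycle 1->0->1 has total weight 1 + (-8), which is strictly negative.
Answer: DIVERGES — negative cycle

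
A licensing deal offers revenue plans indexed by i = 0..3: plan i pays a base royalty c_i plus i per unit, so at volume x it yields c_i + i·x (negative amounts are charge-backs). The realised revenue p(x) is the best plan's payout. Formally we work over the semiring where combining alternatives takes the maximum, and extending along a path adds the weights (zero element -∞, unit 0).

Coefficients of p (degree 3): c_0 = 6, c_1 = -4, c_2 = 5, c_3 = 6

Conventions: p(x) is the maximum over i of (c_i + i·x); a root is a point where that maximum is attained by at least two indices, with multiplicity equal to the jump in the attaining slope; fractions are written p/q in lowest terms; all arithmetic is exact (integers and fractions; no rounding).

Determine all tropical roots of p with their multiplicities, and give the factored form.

hull edge (i=0, c=6) to (i=3, c=6): slope 0, span 3
Factored form: p(x) = 6 ⊗ (x ⊕ 0) ⊗ (x ⊕ 0) ⊗ (x ⊕ 0)
Answer: roots = 0 (mult 3)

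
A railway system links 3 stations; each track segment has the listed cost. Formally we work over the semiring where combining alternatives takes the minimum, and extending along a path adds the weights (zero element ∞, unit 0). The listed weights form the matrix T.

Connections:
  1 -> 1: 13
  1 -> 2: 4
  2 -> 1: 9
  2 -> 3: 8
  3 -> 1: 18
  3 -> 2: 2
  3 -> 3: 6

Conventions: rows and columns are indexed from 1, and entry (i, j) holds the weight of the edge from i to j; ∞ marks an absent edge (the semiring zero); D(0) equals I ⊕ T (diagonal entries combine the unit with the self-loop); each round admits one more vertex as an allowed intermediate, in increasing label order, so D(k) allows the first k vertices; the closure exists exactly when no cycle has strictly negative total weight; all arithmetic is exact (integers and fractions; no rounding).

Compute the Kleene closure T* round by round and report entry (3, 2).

D(0):
  [0, 4, ∞]
  [9, 0, 8]
  [18, 2, 0]
D(1):
  [0, 4, ∞]
  [9, 0, 8]
  [18, 2, 0]
D(2):
  [0, 4, 12]
  [9, 0, 8]
  [11, 2, 0]
D(3):
  [0, 4, 12]
  [9, 0, 8]
  [11, 2, 0]
Answer: T*[3][2] = 2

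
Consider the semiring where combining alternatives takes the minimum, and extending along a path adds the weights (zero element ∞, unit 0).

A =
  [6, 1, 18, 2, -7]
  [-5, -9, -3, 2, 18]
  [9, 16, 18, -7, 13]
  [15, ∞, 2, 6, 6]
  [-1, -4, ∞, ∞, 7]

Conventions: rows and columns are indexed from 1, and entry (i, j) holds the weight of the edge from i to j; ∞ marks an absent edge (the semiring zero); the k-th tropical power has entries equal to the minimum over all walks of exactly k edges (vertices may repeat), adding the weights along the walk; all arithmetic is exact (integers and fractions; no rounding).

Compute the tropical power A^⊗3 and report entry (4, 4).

A^⊗2:
  [-8, -11, -2, 3, -1]
  [-14, -18, -12, -10, -12]
  [8, 7, -5, -1, -1]
  [5, 2, 8, -5, 8]
  [-9, -13, -7, -2, -8]
A^⊗3:
  [-16, -20, -14, -9, -15]
  [-23, -27, -21, -19, -21]
  [-2, -5, 1, -12, 1]
  [-3, -7, -3, 1, -2]
  [-18, -22, -16, -14, -16]
Key observation: the optimum is the walk 4->3->4->4, with weight 2 + (-7) + 6 = 1.
Optimal value attained by: walk 4->3->4->4.
Answer: (A^⊗3)[4][4] = 1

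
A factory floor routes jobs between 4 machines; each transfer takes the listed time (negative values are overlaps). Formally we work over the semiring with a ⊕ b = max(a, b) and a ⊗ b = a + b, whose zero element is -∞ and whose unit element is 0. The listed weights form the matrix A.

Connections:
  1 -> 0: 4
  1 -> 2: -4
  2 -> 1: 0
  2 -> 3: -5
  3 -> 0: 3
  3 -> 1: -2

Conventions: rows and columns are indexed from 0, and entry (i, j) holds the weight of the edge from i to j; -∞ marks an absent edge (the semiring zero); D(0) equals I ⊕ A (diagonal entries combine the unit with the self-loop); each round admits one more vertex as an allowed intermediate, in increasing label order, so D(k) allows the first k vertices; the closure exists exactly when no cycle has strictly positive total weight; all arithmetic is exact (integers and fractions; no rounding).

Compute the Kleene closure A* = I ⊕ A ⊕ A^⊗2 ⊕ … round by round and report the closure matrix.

D(0):
  [0, -∞, -∞, -∞]
  [4, 0, -4, -∞]
  [-∞, 0, 0, -5]
  [3, -2, -∞, 0]
D(1):
  [0, -∞, -∞, -∞]
  [4, 0, -4, -∞]
  [-∞, 0, 0, -5]
  [3, -2, -∞, 0]
D(2):
  [0, -∞, -∞, -∞]
  [4, 0, -4, -∞]
  [4, 0, 0, -5]
  [3, -2, -6, 0]
D(3):
  [0, -∞, -∞, -∞]
  [4, 0, -4, -9]
  [4, 0, 0, -5]
  [3, -2, -6, 0]
D(4):
  [0, -∞, -∞, -∞]
  [4, 0, -4, -9]
  [4, 0, 0, -5]
  [3, -2, -6, 0]
Answer: A* = [[0, -∞, -∞, -∞], [4, 0, -4, -9], [4, 0, 0, -5], [3, -2, -6, 0]]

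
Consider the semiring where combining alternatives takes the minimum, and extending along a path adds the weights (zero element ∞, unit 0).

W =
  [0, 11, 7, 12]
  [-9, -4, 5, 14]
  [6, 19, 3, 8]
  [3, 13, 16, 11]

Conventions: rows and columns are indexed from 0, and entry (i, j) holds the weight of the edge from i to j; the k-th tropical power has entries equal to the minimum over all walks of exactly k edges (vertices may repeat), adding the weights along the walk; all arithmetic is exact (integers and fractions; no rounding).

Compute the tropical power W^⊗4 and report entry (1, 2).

W^⊗2:
  [0, 7, 7, 12]
  [-13, -8, -2, 3]
  [6, 15, 6, 11]
  [3, 9, 10, 15]
W^⊗3:
  [-2, 3, 7, 12]
  [-17, -12, -6, -1]
  [6, 11, 9, 14]
  [0, 5, 10, 15]
W^⊗4:
  [-6, -1, 5, 10]
  [-21, -16, -10, -5]
  [2, 7, 12, 17]
  [-4, 1, 7, 12]
Key observation: the optimum is the walk 1->1->1->0->2, with weight (-4) + (-4) + (-9) + 7 = -10.
Optimal value attained by: walk 1->1->1->0->2.
Answer: (W^⊗4)[1][2] = -10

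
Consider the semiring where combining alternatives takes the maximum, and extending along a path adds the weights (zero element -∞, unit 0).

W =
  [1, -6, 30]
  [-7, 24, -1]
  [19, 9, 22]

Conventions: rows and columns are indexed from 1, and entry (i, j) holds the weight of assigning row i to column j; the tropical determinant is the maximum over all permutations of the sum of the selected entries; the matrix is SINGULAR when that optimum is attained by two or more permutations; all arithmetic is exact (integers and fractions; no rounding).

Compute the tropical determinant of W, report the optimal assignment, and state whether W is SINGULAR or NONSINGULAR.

σ = (1, 2, 3): 1 + 24 + 22 = 47
σ = (1, 3, 2): 1 + (-1) + 9 = 9
σ = (2, 1, 3): (-6) + (-7) + 22 = 9
σ = (2, 3, 1): (-6) + (-1) + 19 = 12
σ = (3, 1, 2): 30 + (-7) + 9 = 32
σ = (3, 2, 1): 30 + 24 + 19 = 73
Optimal value attained by: σ = (3, 2, 1).
Answer: det⊕(W) = 73; verdict: NONSINGULAR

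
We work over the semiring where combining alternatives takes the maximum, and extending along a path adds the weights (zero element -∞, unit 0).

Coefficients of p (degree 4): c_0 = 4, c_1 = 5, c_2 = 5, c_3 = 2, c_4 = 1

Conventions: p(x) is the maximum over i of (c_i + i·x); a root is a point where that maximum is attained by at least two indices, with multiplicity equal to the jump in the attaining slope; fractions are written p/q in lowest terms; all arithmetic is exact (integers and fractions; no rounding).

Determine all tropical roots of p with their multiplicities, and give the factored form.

hull edge (i=0, c=4) to (i=1, c=5): slope 1, span 1
hull edge (i=1, c=5) to (i=2, c=5): slope 0, span 1
hull edge (i=2, c=5) to (i=4, c=1): slope -2, span 2
Factored form: p(x) = 1 ⊗ (x ⊕ (-1)) ⊗ (x ⊕ 0) ⊗ (x ⊕ 2) ⊗ (x ⊕ 2)
Answer: roots = -1 (mult 1), 0 (mult 1), 2 (mult 2)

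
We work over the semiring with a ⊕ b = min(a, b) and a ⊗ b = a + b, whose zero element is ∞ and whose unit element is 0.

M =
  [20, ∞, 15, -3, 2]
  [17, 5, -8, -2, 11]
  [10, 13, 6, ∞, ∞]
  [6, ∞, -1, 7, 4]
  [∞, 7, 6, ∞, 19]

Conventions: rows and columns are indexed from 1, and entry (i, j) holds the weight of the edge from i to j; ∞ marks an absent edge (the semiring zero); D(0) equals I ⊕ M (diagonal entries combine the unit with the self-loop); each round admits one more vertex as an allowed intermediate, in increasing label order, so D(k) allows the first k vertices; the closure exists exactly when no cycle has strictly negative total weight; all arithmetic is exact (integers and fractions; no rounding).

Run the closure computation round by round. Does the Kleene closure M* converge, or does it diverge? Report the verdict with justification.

D(0):
  [0, ∞, 15, -3, 2]
  [17, 0, -8, -2, 11]
  [10, 13, 0, ∞, ∞]
  [6, ∞, -1, 0, 4]
  [∞, 7, 6, ∞, 0]
D(1):
  [0, ∞, 15, -3, 2]
  [17, 0, -8, -2, 11]
  [10, 13, 0, 7, 12]
  [6, ∞, -1, 0, 4]
  [∞, 7, 6, ∞, 0]
D(2):
  [0, ∞, 15, -3, 2]
  [17, 0, -8, -2, 11]
  [10, 13, 0, 7, 12]
  [6, ∞, -1, 0, 4]
  [24, 7, -1, 5, 0]
D(3):
  [0, 28, 15, -3, 2]
  [2, 0, -8, -2, 4]
  [10, 13, 0, 7, 12]
  [6, 12, -1, 0, 4]
  [9, 7, -1, 5, 0]
D(4):
  [0, 9, -4, -3, 1]
  [2, 0, -8, -2, 2]
  [10, 13, 0, 7, 11]
  [6, 12, -1, 0, 4]
  [9, 7, -1, 5, 0]
D(5):
  [0, 8, -4, -3, 1]
  [2, 0, -8, -2, 2]
  [10, 13, 0, 7, 11]
  [6, 11, -1, 0, 4]
  [9, 7, -1, 5, 0]
Key observation: every diagonal entry stays at the unit through all rounds, so no improving cycle exists.
Answer: CONVERGES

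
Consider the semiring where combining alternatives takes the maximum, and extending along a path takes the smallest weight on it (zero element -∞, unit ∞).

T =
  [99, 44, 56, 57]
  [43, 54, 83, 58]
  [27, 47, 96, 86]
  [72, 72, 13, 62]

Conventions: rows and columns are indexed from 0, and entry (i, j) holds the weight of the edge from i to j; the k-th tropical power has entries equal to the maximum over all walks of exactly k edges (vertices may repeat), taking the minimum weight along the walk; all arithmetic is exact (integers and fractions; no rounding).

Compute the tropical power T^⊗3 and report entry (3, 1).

T^⊗2:
  [99, 57, 56, 57]
  [58, 58, 83, 83]
  [72, 72, 96, 86]
  [72, 62, 72, 62]
T^⊗3:
  [99, 57, 57, 57]
  [72, 72, 83, 83]
  [72, 72, 96, 86]
  [72, 62, 72, 72]
Key observation: the optimum is the walk 3->3->3->1, with weight 62 min 62 min 72 = 62.
Optimal value attained by: walk 3->3->3->1.
Answer: (T^⊗3)[3][1] = 62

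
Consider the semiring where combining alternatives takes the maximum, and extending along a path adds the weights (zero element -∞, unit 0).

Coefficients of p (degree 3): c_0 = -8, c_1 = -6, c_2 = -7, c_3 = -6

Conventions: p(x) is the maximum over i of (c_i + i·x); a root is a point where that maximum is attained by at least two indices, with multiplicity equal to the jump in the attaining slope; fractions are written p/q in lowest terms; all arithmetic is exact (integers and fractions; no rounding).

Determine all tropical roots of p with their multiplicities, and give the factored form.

hull edge (i=0, c=-8) to (i=1, c=-6): slope 2, span 1
hull edge (i=1, c=-6) to (i=3, c=-6): slope 0, span 2
Factored form: p(x) = -6 ⊗ (x ⊕ (-2)) ⊗ (x ⊕ 0) ⊗ (x ⊕ 0)
Answer: roots = -2 (mult 1), 0 (mult 2)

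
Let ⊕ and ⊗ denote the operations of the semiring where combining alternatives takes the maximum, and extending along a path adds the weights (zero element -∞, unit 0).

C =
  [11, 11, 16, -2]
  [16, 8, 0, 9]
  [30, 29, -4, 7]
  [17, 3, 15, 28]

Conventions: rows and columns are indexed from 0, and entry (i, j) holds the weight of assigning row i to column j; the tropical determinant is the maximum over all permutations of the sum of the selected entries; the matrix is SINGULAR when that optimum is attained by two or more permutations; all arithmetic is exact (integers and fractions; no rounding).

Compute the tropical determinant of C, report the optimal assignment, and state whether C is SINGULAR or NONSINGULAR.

σ = (0, 1, 2, 3): 11 + 8 + (-4) + 28 = 43
σ = (0, 1, 3, 2): 11 + 8 + 7 + 15 = 41
σ = (0, 2, 1, 3): 11 + 0 + 29 + 28 = 68
σ = (0, 2, 3, 1): 11 + 0 + 7 + 3 = 21
σ = (0, 3, 1, 2): 11 + 9 + 29 + 15 = 64
σ = (0, 3, 2, 1): 11 + 9 + (-4) + 3 = 19
σ = (1, 0, 2, 3): 11 + 16 + (-4) + 28 = 51
σ = (1, 0, 3, 2): 11 + 16 + 7 + 15 = 49
σ = (1, 2, 0, 3): 11 + 0 + 30 + 28 = 69
σ = (1, 2, 3, 0): 11 + 0 + 7 + 17 = 35
σ = (1, 3, 0, 2): 11 + 9 + 30 + 15 = 65
σ = (1, 3, 2, 0): 11 + 9 + (-4) + 17 = 33
σ = (2, 0, 1, 3): 16 + 16 + 29 + 28 = 89
σ = (2, 0, 3, 1): 16 + 16 + 7 + 3 = 42
σ = (2, 1, 0, 3): 16 + 8 + 30 + 28 = 82
σ = (2, 1, 3, 0): 16 + 8 + 7 + 17 = 48
σ = (2, 3, 0, 1): 16 + 9 + 30 + 3 = 58
σ = (2, 3, 1, 0): 16 + 9 + 29 + 17 = 71
σ = (3, 0, 1, 2): (-2) + 16 + 29 + 15 = 58
σ = (3, 0, 2, 1): (-2) + 16 + (-4) + 3 = 13
σ = (3, 1, 0, 2): (-2) + 8 + 30 + 15 = 51
σ = (3, 1, 2, 0): (-2) + 8 + (-4) + 17 = 19
σ = (3, 2, 0, 1): (-2) + 0 + 30 + 3 = 31
σ = (3, 2, 1, 0): (-2) + 0 + 29 + 17 = 44
Optimal value attained by: σ = (2, 0, 1, 3).
Answer: det⊕(C) = 89; verdict: NONSINGULAR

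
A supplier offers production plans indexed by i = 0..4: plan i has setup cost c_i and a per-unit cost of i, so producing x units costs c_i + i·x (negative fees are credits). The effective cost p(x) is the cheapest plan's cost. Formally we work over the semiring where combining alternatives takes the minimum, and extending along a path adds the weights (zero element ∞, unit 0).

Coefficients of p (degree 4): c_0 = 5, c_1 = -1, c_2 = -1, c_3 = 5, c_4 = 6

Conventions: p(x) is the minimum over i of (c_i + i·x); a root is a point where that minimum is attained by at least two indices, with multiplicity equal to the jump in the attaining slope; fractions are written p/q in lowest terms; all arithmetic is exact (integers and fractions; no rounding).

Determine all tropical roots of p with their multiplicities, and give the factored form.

hull edge (i=0, c=5) to (i=1, c=-1): slope -6, span 1
hull edge (i=1, c=-1) to (i=2, c=-1): slope 0, span 1
hull edge (i=2, c=-1) to (i=4, c=6): slope 7/2, span 2
Factored form: p(x) = 6 ⊗ (x ⊕ (-7/2)) ⊗ (x ⊕ (-7/2)) ⊗ (x ⊕ 0) ⊗ (x ⊕ 6)
Answer: roots = -7/2 (mult 2), 0 (mult 1), 6 (mult 1)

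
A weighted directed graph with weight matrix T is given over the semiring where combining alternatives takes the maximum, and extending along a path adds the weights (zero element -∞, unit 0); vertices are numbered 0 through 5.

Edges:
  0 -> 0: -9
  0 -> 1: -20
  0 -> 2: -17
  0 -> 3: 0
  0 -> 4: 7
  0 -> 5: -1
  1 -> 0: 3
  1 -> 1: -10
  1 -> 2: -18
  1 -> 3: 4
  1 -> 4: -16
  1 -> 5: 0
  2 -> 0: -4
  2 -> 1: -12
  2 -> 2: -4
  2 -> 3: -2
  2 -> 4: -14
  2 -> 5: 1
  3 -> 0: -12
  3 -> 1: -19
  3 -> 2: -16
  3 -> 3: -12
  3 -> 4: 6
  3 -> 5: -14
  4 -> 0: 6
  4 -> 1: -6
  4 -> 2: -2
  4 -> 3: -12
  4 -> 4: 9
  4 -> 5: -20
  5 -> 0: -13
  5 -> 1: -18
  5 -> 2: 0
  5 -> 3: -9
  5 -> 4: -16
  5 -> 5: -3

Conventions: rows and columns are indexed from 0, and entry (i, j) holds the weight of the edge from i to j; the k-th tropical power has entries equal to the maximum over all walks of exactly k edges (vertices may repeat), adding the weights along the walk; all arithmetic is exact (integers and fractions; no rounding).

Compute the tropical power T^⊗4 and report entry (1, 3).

T^⊗2:
  [13, 1, 5, -5, 16, -4]
  [-6, -15, 0, 3, 10, 2]
  [-8, -16, 1, -4, 4, -2]
  [12, 0, 4, -6, 15, -13]
  [15, 3, 7, 6, 18, 5]
  [-4, -12, -3, -2, -3, 1]
T^⊗3:
  [22, 10, 14, 13, 25, 12]
  [16, 4, 8, -2, 19, 1]
  [10, -2, 2, -1, 13, 2]
  [21, 9, 13, 12, 24, 11]
  [24, 12, 16, 15, 27, 14]
  [3, -9, 1, -4, 6, -2]
T^⊗4:
  [31, 19, 23, 22, 34, 21]
  [25, 13, 17, 16, 28, 15]
  [19, 7, 11, 10, 22, 9]
  [30, 18, 22, 21, 33, 20]
  [33, 21, 25, 24, 36, 23]
  [12, 0, 4, 3, 15, 2]
Key observation: the optimum is the walk 1->0->4->0->3, with weight 3 + 7 + 6 + 0 = 16.
Optimal value attained by: walk 1->0->4->0->3.
Answer: (T^⊗4)[1][3] = 16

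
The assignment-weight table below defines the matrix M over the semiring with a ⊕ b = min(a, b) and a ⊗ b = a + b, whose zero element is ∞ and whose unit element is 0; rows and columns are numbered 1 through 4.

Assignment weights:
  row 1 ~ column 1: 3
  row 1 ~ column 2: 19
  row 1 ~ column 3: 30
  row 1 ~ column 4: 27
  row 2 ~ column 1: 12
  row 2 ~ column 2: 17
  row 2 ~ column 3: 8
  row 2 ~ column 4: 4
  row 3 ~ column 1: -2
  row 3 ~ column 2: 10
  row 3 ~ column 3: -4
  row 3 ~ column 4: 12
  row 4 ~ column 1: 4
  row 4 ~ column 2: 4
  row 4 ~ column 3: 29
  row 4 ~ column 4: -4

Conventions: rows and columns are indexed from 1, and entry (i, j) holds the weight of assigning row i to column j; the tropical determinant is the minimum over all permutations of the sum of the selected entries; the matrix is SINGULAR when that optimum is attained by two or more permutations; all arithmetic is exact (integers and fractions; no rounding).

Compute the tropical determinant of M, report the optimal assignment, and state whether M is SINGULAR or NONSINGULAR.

σ = (1, 2, 3, 4): 3 + 17 + (-4) + (-4) = 12
σ = (1, 2, 4, 3): 3 + 17 + 12 + 29 = 61
σ = (1, 3, 2, 4): 3 + 8 + 10 + (-4) = 17
σ = (1, 3, 4, 2): 3 + 8 + 12 + 4 = 27
σ = (1, 4, 2, 3): 3 + 4 + 10 + 29 = 46
σ = (1, 4, 3, 2): 3 + 4 + (-4) + 4 = 7
σ = (2, 1, 3, 4): 19 + 12 + (-4) + (-4) = 23
σ = (2, 1, 4, 3): 19 + 12 + 12 + 29 = 72
σ = (2, 3, 1, 4): 19 + 8 + (-2) + (-4) = 21
σ = (2, 3, 4, 1): 19 + 8 + 12 + 4 = 43
σ = (2, 4, 1, 3): 19 + 4 + (-2) + 29 = 50
σ = (2, 4, 3, 1): 19 + 4 + (-4) + 4 = 23
σ = (3, 1, 2, 4): 30 + 12 + 10 + (-4) = 48
σ = (3, 1, 4, 2): 30 + 12 + 12 + 4 = 58
σ = (3, 2, 1, 4): 30 + 17 + (-2) + (-4) = 41
σ = (3, 2, 4, 1): 30 + 17 + 12 + 4 = 63
σ = (3, 4, 1, 2): 30 + 4 + (-2) + 4 = 36
σ = (3, 4, 2, 1): 30 + 4 + 10 + 4 = 48
σ = (4, 1, 2, 3): 27 + 12 + 10 + 29 = 78
σ = (4, 1, 3, 2): 27 + 12 + (-4) + 4 = 39
σ = (4, 2, 1, 3): 27 + 17 + (-2) + 29 = 71
σ = (4, 2, 3, 1): 27 + 17 + (-4) + 4 = 44
σ = (4, 3, 1, 2): 27 + 8 + (-2) + 4 = 37
σ = (4, 3, 2, 1): 27 + 8 + 10 + 4 = 49
Optimal value attained by: σ = (1, 4, 3, 2).
Answer: det⊕(M) = 7; verdict: NONSINGULAR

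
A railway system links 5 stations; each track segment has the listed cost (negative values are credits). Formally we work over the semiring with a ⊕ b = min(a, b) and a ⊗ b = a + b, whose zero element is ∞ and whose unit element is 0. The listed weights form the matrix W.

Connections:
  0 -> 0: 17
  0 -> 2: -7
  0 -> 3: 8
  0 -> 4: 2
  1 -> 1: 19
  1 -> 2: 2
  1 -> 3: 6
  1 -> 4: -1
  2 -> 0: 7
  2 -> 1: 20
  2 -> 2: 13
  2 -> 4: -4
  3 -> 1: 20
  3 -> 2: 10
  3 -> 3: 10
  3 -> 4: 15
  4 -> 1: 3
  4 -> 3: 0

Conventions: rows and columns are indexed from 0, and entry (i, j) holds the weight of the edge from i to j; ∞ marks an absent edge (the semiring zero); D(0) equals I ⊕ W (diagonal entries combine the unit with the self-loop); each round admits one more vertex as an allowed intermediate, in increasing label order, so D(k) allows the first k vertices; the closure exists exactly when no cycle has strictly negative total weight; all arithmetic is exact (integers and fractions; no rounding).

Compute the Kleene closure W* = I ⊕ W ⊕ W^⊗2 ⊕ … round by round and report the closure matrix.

D(0):
  [0, ∞, -7, 8, 2]
  [∞, 0, 2, 6, -1]
  [7, 20, 0, ∞, -4]
  [∞, 20, 10, 0, 15]
  [∞, 3, ∞, 0, 0]
D(1):
  [0, ∞, -7, 8, 2]
  [∞, 0, 2, 6, -1]
  [7, 20, 0, 15, -4]
  [∞, 20, 10, 0, 15]
  [∞, 3, ∞, 0, 0]
D(2):
  [0, ∞, -7, 8, 2]
  [∞, 0, 2, 6, -1]
  [7, 20, 0, 15, -4]
  [∞, 20, 10, 0, 15]
  [∞, 3, 5, 0, 0]
D(3):
  [0, 13, -7, 8, -11]
  [9, 0, 2, 6, -2]
  [7, 20, 0, 15, -4]
  [17, 20, 10, 0, 6]
  [12, 3, 5, 0, 0]
D(4):
  [0, 13, -7, 8, -11]
  [9, 0, 2, 6, -2]
  [7, 20, 0, 15, -4]
  [17, 20, 10, 0, 6]
  [12, 3, 5, 0, 0]
D(5):
  [0, -8, -7, -11, -11]
  [9, 0, 2, -2, -2]
  [7, -1, 0, -4, -4]
  [17, 9, 10, 0, 6]
  [12, 3, 5, 0, 0]
Answer: W* = [[0, -8, -7, -11, -11], [9, 0, 2, -2, -2], [7, -1, 0, -4, -4], [17, 9, 10, 0, 6], [12, 3, 5, 0, 0]]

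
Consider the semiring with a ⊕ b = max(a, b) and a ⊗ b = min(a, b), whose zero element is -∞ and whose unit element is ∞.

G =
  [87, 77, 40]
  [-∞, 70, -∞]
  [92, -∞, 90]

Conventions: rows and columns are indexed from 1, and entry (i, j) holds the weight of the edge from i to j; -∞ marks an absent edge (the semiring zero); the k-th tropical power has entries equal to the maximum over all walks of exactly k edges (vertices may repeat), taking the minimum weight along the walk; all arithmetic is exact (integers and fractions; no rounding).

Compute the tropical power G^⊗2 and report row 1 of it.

G^⊗2:
  [87, 77, 40]
  [-∞, 70, -∞]
  [90, 77, 90]
Answer: row 1 of G^⊗2 = [87, 77, 40]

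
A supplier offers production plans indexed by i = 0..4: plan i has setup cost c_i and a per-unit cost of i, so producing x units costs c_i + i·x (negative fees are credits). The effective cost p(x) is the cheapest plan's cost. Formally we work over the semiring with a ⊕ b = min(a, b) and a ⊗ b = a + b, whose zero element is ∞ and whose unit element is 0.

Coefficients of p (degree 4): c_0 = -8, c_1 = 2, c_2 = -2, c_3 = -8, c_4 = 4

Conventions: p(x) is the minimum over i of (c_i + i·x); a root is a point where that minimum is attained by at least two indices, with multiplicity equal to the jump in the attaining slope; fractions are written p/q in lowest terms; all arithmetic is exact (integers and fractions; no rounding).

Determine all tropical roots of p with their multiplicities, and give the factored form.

hull edge (i=0, c=-8) to (i=3, c=-8): slope 0, span 3
hull edge (i=3, c=-8) to (i=4, c=4): slope 12, span 1
Factored form: p(x) = 4 ⊗ (x ⊕ (-12)) ⊗ (x ⊕ 0) ⊗ (x ⊕ 0) ⊗ (x ⊕ 0)
Answer: roots = -12 (mult 1), 0 (mult 3)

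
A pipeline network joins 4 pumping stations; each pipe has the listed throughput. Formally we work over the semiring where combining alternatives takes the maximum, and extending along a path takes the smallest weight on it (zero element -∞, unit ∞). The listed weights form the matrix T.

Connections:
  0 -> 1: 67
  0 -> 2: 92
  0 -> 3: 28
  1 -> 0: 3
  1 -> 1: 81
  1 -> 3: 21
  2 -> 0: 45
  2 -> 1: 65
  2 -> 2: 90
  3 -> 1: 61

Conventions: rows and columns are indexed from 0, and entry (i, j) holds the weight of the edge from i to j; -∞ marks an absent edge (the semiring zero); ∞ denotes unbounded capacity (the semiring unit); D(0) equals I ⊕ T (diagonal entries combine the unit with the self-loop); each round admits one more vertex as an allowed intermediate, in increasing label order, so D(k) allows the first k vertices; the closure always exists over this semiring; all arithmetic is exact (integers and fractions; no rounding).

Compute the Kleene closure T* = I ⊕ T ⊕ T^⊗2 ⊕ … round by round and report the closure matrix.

D(0):
  [∞, 67, 92, 28]
  [3, ∞, -∞, 21]
  [45, 65, ∞, -∞]
  [-∞, 61, -∞, ∞]
D(1):
  [∞, 67, 92, 28]
  [3, ∞, 3, 21]
  [45, 65, ∞, 28]
  [-∞, 61, -∞, ∞]
D(2):
  [∞, 67, 92, 28]
  [3, ∞, 3, 21]
  [45, 65, ∞, 28]
  [3, 61, 3, ∞]
D(3):
  [∞, 67, 92, 28]
  [3, ∞, 3, 21]
  [45, 65, ∞, 28]
  [3, 61, 3, ∞]
D(4):
  [∞, 67, 92, 28]
  [3, ∞, 3, 21]
  [45, 65, ∞, 28]
  [3, 61, 3, ∞]
Answer: T* = [[∞, 67, 92, 28], [3, ∞, 3, 21], [45, 65, ∞, 28], [3, 61, 3, ∞]]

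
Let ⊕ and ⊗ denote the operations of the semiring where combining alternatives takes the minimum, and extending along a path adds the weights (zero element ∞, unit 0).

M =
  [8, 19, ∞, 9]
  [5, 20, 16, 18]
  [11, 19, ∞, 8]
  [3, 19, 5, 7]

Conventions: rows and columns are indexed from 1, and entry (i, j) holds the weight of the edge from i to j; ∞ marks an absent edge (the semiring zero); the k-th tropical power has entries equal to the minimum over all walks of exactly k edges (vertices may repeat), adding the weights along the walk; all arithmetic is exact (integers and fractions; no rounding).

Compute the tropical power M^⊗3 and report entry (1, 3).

M^⊗2:
  [12, 27, 14, 16]
  [13, 24, 23, 14]
  [11, 27, 13, 15]
  [10, 22, 12, 12]
M^⊗3:
  [19, 31, 21, 21]
  [17, 32, 19, 21]
  [18, 30, 20, 20]
  [15, 29, 17, 19]
Key observation: the optimum is the walk 1->4->4->3, with weight 9 + 7 + 5 = 21.
Optimal value attained by: walk 1->4->4->3.
Answer: (M^⊗3)[1][3] = 21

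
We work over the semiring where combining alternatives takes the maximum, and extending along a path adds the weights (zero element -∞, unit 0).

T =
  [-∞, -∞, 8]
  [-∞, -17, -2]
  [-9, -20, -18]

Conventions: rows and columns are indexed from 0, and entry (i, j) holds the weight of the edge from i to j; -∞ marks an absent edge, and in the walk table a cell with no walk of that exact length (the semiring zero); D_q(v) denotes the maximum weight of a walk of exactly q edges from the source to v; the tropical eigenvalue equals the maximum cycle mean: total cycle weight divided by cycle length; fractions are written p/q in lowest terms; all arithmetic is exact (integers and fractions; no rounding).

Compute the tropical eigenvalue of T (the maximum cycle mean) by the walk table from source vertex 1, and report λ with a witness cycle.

q=0: [-∞, 0, -∞]
q=1: [-∞, -17, -2]
q=2: [-11, -22, -19]
q=3: [-28, -39, -3]
Optimal cycle mean attained by: cycle 0->2->0, total 8 + (-9), length 2.
Answer: λ = -1/2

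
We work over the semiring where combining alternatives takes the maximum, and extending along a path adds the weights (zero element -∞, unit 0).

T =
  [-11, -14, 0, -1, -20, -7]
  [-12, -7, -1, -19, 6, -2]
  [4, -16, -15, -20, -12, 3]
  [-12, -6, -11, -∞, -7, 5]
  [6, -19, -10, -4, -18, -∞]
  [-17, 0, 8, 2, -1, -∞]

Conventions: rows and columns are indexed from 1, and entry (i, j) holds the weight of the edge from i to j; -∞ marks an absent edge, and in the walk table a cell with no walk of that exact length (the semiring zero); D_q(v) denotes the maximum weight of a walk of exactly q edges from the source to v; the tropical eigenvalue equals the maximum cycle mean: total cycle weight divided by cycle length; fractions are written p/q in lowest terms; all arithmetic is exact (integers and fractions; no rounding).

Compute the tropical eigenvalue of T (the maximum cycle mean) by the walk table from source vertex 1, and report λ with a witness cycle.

q=0: [0, -∞, -∞, -∞, -∞, -∞]
q=1: [-11, -14, 0, -1, -20, -7]
q=2: [4, -7, 1, -5, -8, 4]
q=3: [5, 4, 12, 6, 3, 4]
q=4: [16, 4, 12, 6, 10, 15]
q=5: [16, 15, 23, 17, 14, 15]
q=6: [27, 15, 23, 17, 21, 26]
Optimal cycle mean attained by: cycle 3->6->3, total 3 + 8, length 2.
Answer: λ = 11/2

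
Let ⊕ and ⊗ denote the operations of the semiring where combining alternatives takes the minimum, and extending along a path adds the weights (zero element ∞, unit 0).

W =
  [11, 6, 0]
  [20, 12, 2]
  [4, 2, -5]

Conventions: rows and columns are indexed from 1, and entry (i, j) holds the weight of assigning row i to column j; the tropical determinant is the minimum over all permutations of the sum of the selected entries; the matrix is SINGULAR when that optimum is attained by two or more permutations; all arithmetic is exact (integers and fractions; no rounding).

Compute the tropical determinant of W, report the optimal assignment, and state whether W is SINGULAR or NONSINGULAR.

σ = (1, 2, 3): 11 + 12 + (-5) = 18
σ = (1, 3, 2): 11 + 2 + 2 = 15
σ = (2, 1, 3): 6 + 20 + (-5) = 21
σ = (2, 3, 1): 6 + 2 + 4 = 12
σ = (3, 1, 2): 0 + 20 + 2 = 22
σ = (3, 2, 1): 0 + 12 + 4 = 16
Optimal value attained by: σ = (2, 3, 1).
Answer: det⊕(W) = 12; verdict: NONSINGULAR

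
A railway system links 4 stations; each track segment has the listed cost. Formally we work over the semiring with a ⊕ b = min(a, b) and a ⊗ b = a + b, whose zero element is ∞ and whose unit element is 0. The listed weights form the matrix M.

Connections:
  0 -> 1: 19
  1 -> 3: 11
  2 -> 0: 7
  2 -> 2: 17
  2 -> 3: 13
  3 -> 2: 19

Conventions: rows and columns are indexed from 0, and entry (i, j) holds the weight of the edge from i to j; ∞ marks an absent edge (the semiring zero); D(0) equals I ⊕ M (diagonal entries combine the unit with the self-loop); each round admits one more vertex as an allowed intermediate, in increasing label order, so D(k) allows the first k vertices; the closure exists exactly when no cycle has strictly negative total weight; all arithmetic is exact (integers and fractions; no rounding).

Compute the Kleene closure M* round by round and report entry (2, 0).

D(0):
  [0, 19, ∞, ∞]
  [∞, 0, ∞, 11]
  [7, ∞, 0, 13]
  [∞, ∞, 19, 0]
D(1):
  [0, 19, ∞, ∞]
  [∞, 0, ∞, 11]
  [7, 26, 0, 13]
  [∞, ∞, 19, 0]
D(2):
  [0, 19, ∞, 30]
  [∞, 0, ∞, 11]
  [7, 26, 0, 13]
  [∞, ∞, 19, 0]
D(3):
  [0, 19, ∞, 30]
  [∞, 0, ∞, 11]
  [7, 26, 0, 13]
  [26, 45, 19, 0]
D(4):
  [0, 19, 49, 30]
  [37, 0, 30, 11]
  [7, 26, 0, 13]
  [26, 45, 19, 0]
Answer: M*[2][0] = 7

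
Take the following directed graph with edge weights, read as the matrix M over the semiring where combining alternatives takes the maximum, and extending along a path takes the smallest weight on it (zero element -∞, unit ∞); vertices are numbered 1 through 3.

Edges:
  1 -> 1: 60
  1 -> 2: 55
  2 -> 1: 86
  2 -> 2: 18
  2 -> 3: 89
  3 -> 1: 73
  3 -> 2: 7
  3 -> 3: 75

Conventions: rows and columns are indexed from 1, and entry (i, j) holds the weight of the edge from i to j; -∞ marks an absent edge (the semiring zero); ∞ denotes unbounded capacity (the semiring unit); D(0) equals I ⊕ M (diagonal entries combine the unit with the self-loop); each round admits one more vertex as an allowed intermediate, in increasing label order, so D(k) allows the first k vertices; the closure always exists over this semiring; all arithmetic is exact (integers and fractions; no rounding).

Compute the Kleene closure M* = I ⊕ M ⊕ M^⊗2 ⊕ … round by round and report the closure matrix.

D(0):
  [∞, 55, -∞]
  [86, ∞, 89]
  [73, 7, ∞]
D(1):
  [∞, 55, -∞]
  [86, ∞, 89]
  [73, 55, ∞]
D(2):
  [∞, 55, 55]
  [86, ∞, 89]
  [73, 55, ∞]
D(3):
  [∞, 55, 55]
  [86, ∞, 89]
  [73, 55, ∞]
Answer: M* = [[∞, 55, 55], [86, ∞, 89], [73, 55, ∞]]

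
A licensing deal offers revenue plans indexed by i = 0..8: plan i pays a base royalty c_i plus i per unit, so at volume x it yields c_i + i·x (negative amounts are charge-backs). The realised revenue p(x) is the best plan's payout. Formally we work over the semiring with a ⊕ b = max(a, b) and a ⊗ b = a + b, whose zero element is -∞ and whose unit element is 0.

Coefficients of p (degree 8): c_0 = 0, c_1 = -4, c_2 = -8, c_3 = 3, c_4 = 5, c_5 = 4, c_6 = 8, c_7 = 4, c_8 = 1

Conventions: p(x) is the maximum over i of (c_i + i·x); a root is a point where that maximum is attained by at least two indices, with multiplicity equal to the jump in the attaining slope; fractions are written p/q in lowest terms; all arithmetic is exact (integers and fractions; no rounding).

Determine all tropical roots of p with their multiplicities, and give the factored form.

hull edge (i=0, c=0) to (i=6, c=8): slope 4/3, span 6
hull edge (i=6, c=8) to (i=8, c=1): slope -7/2, span 2
Factored form: p(x) = 1 ⊗ (x ⊕ (-4/3)) ⊗ (x ⊕ (-4/3)) ⊗ (x ⊕ (-4/3)) ⊗ (x ⊕ (-4/3)) ⊗ (x ⊕ (-4/3)) ⊗ (x ⊕ (-4/3)) ⊗ (x ⊕ 7/2) ⊗ (x ⊕ 7/2)
Answer: roots = -4/3 (mult 6), 7/2 (mult 2)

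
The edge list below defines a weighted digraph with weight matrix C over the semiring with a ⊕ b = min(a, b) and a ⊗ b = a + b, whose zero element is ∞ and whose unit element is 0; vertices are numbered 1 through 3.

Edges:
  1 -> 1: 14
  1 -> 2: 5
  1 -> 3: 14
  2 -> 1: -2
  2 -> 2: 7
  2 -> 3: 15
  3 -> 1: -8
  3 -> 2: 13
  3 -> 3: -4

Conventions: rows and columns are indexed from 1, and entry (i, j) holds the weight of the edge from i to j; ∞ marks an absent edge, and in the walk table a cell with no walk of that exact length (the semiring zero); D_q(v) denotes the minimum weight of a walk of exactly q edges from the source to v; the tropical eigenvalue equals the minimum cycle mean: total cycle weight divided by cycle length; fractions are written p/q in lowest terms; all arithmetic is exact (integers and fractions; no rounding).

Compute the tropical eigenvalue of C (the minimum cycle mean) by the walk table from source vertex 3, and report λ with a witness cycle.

q=0: [∞, ∞, 0]
q=1: [-8, 13, -4]
q=2: [-12, -3, -8]
q=3: [-16, -7, -12]
Optimal cycle mean attained by: cycle 3->3, total (-4), length 1.
Answer: λ = -4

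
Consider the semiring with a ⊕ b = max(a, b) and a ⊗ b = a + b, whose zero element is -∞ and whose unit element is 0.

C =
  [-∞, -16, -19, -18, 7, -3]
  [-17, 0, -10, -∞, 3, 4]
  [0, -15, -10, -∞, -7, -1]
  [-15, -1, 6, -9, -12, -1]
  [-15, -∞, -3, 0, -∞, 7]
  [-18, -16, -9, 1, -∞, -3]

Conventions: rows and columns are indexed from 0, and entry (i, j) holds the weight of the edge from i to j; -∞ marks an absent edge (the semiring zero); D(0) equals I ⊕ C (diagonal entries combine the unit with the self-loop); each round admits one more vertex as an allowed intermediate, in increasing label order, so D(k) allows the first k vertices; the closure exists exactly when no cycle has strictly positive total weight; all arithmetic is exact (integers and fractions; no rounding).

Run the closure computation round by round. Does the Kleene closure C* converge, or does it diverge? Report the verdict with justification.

D(0):
  [0, -16, -19, -18, 7, -3]
  [-17, 0, -10, -∞, 3, 4]
  [0, -15, 0, -∞, -7, -1]
  [-15, -1, 6, 0, -12, -1]
  [-15, -∞, -3, 0, 0, 7]
  [-18, -16, -9, 1, -∞, 0]
D(1):
  [0, -16, -19, -18, 7, -3]
  [-17, 0, -10, -35, 3, 4]
  [0, -15, 0, -18, 7, -1]
  [-15, -1, 6, 0, -8, -1]
  [-15, -31, -3, 0, 0, 7]
  [-18, -16, -9, 1, -11, 0]
D(2):
  [0, -16, -19, -18, 7, -3]
  [-17, 0, -10, -35, 3, 4]
  [0, -15, 0, -18, 7, -1]
  [-15, -1, 6, 0, 2, 3]
  [-15, -31, -3, 0, 0, 7]
  [-18, -16, -9, 1, -11, 0]
Detection: at round 3, diagonal entry (4, 4) turns strictly positive.
Key observation: the cycle 4->2->0->4 has total weight (-3) + 0 + 7, which is strictly positive.
Answer: DIVERGES — positive cycle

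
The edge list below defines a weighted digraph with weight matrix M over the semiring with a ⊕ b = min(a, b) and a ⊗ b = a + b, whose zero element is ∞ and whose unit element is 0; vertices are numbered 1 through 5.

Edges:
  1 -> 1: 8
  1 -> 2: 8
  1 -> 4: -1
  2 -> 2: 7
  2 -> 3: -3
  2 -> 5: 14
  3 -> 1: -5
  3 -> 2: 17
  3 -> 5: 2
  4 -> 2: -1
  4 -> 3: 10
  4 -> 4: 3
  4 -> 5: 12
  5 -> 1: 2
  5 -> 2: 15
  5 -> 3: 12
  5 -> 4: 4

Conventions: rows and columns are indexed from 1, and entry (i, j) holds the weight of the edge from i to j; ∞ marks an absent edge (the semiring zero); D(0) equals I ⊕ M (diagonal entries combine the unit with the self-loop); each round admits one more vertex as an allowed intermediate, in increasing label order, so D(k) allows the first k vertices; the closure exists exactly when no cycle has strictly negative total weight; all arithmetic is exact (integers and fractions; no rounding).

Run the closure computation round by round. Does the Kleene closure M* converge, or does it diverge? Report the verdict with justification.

D(0):
  [0, 8, ∞, -1, ∞]
  [∞, 0, -3, ∞, 14]
  [-5, 17, 0, ∞, 2]
  [∞, -1, 10, 0, 12]
  [2, 15, 12, 4, 0]
D(1):
  [0, 8, ∞, -1, ∞]
  [∞, 0, -3, ∞, 14]
  [-5, 3, 0, -6, 2]
  [∞, -1, 10, 0, 12]
  [2, 10, 12, 1, 0]
D(2):
  [0, 8, 5, -1, 22]
  [∞, 0, -3, ∞, 14]
  [-5, 3, 0, -6, 2]
  [∞, -1, -4, 0, 12]
  [2, 10, 7, 1, 0]
Detection: at round 3, diagonal entry (4, 4) turns strictly negative.
Key observation: the cycle 4->2->3->1->4 has total weight (-1) + (-3) + (-5) + (-1), which is strictly negative.
Answer: DIVERGES — negative cycle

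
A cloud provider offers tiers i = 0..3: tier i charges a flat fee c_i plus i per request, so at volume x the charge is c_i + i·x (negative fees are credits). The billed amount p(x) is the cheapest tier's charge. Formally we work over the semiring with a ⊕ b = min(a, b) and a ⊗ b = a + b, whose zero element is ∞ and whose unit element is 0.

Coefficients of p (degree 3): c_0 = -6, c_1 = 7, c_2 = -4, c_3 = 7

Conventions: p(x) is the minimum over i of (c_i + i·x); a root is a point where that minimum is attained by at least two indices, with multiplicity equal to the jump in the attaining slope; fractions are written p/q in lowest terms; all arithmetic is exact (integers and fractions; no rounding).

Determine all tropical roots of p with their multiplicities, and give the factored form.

hull edge (i=0, c=-6) to (i=2, c=-4): slope 1, span 2
hull edge (i=2, c=-4) to (i=3, c=7): slope 11, span 1
Factored form: p(x) = 7 ⊗ (x ⊕ (-11)) ⊗ (x ⊕ (-1)) ⊗ (x ⊕ (-1))
Answer: roots = -11 (mult 1), -1 (mult 2)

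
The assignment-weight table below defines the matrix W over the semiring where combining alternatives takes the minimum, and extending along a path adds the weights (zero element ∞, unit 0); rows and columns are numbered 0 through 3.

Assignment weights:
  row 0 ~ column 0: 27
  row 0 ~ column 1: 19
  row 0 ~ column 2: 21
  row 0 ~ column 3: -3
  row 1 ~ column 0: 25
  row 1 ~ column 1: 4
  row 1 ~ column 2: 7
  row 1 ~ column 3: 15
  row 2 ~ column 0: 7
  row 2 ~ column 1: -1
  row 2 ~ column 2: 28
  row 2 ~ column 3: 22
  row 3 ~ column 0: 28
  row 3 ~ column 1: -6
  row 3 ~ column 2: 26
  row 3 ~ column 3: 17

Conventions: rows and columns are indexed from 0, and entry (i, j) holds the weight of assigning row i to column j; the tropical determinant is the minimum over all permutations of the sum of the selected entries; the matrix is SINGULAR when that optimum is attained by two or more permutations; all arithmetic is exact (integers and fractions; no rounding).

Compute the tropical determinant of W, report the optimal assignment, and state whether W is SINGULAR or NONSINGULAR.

σ = (0, 1, 2, 3): 27 + 4 + 28 + 17 = 76
σ = (0, 1, 3, 2): 27 + 4 + 22 + 26 = 79
σ = (0, 2, 1, 3): 27 + 7 + (-1) + 17 = 50
σ = (0, 2, 3, 1): 27 + 7 + 22 + (-6) = 50
σ = (0, 3, 1, 2): 27 + 15 + (-1) + 26 = 67
σ = (0, 3, 2, 1): 27 + 15 + 28 + (-6) = 64
σ = (1, 0, 2, 3): 19 + 25 + 28 + 17 = 89
σ = (1, 0, 3, 2): 19 + 25 + 22 + 26 = 92
σ = (1, 2, 0, 3): 19 + 7 + 7 + 17 = 50
σ = (1, 2, 3, 0): 19 + 7 + 22 + 28 = 76
σ = (1, 3, 0, 2): 19 + 15 + 7 + 26 = 67
σ = (1, 3, 2, 0): 19 + 15 + 28 + 28 = 90
σ = (2, 0, 1, 3): 21 + 25 + (-1) + 17 = 62
σ = (2, 0, 3, 1): 21 + 25 + 22 + (-6) = 62
σ = (2, 1, 0, 3): 21 + 4 + 7 + 17 = 49
σ = (2, 1, 3, 0): 21 + 4 + 22 + 28 = 75
σ = (2, 3, 0, 1): 21 + 15 + 7 + (-6) = 37
σ = (2, 3, 1, 0): 21 + 15 + (-1) + 28 = 63
σ = (3, 0, 1, 2): (-3) + 25 + (-1) + 26 = 47
σ = (3, 0, 2, 1): (-3) + 25 + 28 + (-6) = 44
σ = (3, 1, 0, 2): (-3) + 4 + 7 + 26 = 34
σ = (3, 1, 2, 0): (-3) + 4 + 28 + 28 = 57
σ = (3, 2, 0, 1): (-3) + 7 + 7 + (-6) = 5
σ = (3, 2, 1, 0): (-3) + 7 + (-1) + 28 = 31
Optimal value attained by: σ = (3, 2, 0, 1).
Answer: det⊕(W) = 5; verdict: NONSINGULAR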